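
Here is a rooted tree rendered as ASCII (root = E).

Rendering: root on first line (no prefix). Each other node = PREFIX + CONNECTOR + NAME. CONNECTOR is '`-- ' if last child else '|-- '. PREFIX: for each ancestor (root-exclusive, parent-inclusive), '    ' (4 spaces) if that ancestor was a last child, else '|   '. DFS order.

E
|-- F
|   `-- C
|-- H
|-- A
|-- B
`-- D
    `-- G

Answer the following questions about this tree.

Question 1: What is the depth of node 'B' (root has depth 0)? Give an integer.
Answer: 1

Derivation:
Path from root to B: E -> B
Depth = number of edges = 1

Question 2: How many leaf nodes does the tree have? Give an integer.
Leaves (nodes with no children): A, B, C, G, H

Answer: 5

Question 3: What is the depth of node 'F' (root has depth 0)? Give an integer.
Path from root to F: E -> F
Depth = number of edges = 1

Answer: 1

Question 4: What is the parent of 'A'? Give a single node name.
Scan adjacency: A appears as child of E

Answer: E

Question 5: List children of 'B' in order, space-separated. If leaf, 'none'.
Node B's children (from adjacency): (leaf)

Answer: none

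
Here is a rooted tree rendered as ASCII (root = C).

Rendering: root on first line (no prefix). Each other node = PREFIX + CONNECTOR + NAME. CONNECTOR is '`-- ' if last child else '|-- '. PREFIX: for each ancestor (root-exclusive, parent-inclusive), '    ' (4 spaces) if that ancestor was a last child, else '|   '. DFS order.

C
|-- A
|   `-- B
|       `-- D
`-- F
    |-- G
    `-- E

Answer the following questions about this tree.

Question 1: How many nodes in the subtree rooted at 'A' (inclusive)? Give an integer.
Answer: 3

Derivation:
Subtree rooted at A contains: A, B, D
Count = 3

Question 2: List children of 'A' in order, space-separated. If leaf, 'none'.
Answer: B

Derivation:
Node A's children (from adjacency): B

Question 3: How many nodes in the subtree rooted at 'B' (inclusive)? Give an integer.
Subtree rooted at B contains: B, D
Count = 2

Answer: 2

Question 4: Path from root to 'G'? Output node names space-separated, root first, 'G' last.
Answer: C F G

Derivation:
Walk down from root: C -> F -> G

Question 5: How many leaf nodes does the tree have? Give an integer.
Answer: 3

Derivation:
Leaves (nodes with no children): D, E, G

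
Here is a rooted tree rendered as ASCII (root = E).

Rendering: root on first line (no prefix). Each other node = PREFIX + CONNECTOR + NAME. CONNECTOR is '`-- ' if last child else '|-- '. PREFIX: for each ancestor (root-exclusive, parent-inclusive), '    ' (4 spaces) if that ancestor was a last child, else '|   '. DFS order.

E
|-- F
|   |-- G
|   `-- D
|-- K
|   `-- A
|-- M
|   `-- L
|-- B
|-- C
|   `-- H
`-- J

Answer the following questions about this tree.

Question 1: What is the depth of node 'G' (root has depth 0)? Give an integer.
Path from root to G: E -> F -> G
Depth = number of edges = 2

Answer: 2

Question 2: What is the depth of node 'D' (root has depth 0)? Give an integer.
Answer: 2

Derivation:
Path from root to D: E -> F -> D
Depth = number of edges = 2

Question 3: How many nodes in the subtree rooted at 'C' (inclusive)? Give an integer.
Subtree rooted at C contains: C, H
Count = 2

Answer: 2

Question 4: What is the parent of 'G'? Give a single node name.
Answer: F

Derivation:
Scan adjacency: G appears as child of F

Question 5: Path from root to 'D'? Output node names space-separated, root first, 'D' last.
Walk down from root: E -> F -> D

Answer: E F D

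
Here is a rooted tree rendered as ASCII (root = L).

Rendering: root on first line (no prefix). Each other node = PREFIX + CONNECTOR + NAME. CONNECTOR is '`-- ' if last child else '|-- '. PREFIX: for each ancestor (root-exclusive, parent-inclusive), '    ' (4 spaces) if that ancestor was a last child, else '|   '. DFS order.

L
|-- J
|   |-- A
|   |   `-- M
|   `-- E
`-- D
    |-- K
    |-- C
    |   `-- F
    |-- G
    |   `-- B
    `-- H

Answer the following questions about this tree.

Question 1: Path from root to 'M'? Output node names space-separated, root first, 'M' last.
Answer: L J A M

Derivation:
Walk down from root: L -> J -> A -> M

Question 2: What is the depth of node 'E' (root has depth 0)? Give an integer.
Path from root to E: L -> J -> E
Depth = number of edges = 2

Answer: 2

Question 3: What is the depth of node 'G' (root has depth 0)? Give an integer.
Path from root to G: L -> D -> G
Depth = number of edges = 2

Answer: 2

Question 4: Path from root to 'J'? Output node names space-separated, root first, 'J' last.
Walk down from root: L -> J

Answer: L J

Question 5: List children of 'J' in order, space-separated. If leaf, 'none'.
Node J's children (from adjacency): A, E

Answer: A E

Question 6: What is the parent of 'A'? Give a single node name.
Scan adjacency: A appears as child of J

Answer: J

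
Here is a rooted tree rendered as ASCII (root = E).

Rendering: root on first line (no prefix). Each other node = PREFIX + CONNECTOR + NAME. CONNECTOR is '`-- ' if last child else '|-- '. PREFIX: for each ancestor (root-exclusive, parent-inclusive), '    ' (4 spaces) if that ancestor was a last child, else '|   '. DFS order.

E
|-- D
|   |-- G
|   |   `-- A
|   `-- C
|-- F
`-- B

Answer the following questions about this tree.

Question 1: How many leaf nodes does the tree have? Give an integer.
Leaves (nodes with no children): A, B, C, F

Answer: 4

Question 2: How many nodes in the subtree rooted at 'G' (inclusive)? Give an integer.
Answer: 2

Derivation:
Subtree rooted at G contains: A, G
Count = 2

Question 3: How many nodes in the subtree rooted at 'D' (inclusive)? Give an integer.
Subtree rooted at D contains: A, C, D, G
Count = 4

Answer: 4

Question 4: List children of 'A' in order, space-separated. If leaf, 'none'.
Node A's children (from adjacency): (leaf)

Answer: none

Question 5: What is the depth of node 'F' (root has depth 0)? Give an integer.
Path from root to F: E -> F
Depth = number of edges = 1

Answer: 1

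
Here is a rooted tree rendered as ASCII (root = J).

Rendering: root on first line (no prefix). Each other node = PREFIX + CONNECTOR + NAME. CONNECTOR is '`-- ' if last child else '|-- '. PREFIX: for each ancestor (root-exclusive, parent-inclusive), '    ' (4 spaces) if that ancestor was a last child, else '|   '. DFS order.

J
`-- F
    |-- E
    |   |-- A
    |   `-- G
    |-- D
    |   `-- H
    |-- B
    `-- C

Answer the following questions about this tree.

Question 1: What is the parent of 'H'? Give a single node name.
Answer: D

Derivation:
Scan adjacency: H appears as child of D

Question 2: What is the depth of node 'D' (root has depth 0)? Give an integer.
Path from root to D: J -> F -> D
Depth = number of edges = 2

Answer: 2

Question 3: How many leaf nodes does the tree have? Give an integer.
Answer: 5

Derivation:
Leaves (nodes with no children): A, B, C, G, H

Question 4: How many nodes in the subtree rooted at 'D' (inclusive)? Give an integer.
Answer: 2

Derivation:
Subtree rooted at D contains: D, H
Count = 2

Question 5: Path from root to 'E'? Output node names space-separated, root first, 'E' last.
Walk down from root: J -> F -> E

Answer: J F E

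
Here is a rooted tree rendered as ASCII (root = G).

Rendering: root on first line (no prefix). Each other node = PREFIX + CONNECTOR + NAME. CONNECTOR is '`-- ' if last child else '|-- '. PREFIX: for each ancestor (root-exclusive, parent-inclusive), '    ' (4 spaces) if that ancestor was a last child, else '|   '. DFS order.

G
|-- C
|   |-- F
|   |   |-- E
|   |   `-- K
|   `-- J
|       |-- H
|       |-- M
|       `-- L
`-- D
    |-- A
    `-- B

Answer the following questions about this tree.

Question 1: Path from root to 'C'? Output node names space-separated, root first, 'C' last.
Answer: G C

Derivation:
Walk down from root: G -> C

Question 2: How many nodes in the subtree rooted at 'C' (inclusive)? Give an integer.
Answer: 8

Derivation:
Subtree rooted at C contains: C, E, F, H, J, K, L, M
Count = 8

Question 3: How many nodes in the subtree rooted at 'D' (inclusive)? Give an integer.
Answer: 3

Derivation:
Subtree rooted at D contains: A, B, D
Count = 3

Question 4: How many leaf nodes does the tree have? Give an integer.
Answer: 7

Derivation:
Leaves (nodes with no children): A, B, E, H, K, L, M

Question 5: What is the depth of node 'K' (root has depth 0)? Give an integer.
Answer: 3

Derivation:
Path from root to K: G -> C -> F -> K
Depth = number of edges = 3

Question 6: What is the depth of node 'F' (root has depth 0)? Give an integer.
Path from root to F: G -> C -> F
Depth = number of edges = 2

Answer: 2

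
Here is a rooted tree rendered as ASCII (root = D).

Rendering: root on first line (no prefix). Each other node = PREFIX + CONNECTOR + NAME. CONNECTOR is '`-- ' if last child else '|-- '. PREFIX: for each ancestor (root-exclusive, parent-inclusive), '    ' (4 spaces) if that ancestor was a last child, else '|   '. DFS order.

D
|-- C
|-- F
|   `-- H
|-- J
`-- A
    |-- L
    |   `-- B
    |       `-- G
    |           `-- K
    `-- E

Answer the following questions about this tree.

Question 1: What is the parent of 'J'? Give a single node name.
Answer: D

Derivation:
Scan adjacency: J appears as child of D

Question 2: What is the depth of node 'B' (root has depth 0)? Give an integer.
Answer: 3

Derivation:
Path from root to B: D -> A -> L -> B
Depth = number of edges = 3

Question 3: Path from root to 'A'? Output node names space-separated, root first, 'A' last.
Answer: D A

Derivation:
Walk down from root: D -> A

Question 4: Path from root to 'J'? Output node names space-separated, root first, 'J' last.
Answer: D J

Derivation:
Walk down from root: D -> J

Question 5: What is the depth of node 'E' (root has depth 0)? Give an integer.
Answer: 2

Derivation:
Path from root to E: D -> A -> E
Depth = number of edges = 2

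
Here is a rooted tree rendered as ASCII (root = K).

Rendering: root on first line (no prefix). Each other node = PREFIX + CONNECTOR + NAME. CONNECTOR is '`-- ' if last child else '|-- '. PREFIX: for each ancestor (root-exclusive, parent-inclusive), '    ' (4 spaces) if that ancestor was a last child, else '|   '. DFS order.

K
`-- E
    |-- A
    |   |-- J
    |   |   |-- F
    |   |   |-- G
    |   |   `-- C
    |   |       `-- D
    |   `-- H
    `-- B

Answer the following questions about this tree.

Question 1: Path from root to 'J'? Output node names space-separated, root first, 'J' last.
Walk down from root: K -> E -> A -> J

Answer: K E A J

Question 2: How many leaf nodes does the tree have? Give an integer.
Leaves (nodes with no children): B, D, F, G, H

Answer: 5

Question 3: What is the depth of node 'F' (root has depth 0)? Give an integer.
Answer: 4

Derivation:
Path from root to F: K -> E -> A -> J -> F
Depth = number of edges = 4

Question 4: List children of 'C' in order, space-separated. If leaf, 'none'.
Node C's children (from adjacency): D

Answer: D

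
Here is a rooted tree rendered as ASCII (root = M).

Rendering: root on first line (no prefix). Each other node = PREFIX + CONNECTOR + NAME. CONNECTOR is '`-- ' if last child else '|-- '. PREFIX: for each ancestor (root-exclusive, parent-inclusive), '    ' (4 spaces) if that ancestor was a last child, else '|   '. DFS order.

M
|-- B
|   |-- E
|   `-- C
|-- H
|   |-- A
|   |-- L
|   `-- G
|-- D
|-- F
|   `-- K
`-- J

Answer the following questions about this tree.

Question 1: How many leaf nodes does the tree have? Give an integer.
Leaves (nodes with no children): A, C, D, E, G, J, K, L

Answer: 8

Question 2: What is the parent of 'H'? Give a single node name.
Answer: M

Derivation:
Scan adjacency: H appears as child of M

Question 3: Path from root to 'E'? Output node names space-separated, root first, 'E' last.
Answer: M B E

Derivation:
Walk down from root: M -> B -> E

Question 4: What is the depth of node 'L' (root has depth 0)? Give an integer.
Path from root to L: M -> H -> L
Depth = number of edges = 2

Answer: 2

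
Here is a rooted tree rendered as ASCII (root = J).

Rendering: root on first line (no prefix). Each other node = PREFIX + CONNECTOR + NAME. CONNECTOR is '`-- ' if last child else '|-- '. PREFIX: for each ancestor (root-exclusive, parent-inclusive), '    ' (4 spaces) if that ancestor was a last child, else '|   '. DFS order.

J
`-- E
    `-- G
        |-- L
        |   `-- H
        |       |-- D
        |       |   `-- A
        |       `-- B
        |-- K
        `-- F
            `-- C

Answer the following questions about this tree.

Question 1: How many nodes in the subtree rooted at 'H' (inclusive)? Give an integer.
Answer: 4

Derivation:
Subtree rooted at H contains: A, B, D, H
Count = 4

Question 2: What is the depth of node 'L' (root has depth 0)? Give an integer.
Path from root to L: J -> E -> G -> L
Depth = number of edges = 3

Answer: 3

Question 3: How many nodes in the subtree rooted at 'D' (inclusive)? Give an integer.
Subtree rooted at D contains: A, D
Count = 2

Answer: 2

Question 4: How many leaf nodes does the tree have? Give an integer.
Leaves (nodes with no children): A, B, C, K

Answer: 4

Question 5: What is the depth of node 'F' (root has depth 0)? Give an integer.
Path from root to F: J -> E -> G -> F
Depth = number of edges = 3

Answer: 3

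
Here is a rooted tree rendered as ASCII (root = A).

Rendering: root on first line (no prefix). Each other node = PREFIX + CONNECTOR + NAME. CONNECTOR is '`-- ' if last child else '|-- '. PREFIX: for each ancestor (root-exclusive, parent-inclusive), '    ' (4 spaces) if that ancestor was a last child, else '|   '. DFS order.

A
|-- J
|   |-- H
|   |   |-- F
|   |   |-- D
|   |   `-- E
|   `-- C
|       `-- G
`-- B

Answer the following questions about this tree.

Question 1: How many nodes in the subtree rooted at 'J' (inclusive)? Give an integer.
Subtree rooted at J contains: C, D, E, F, G, H, J
Count = 7

Answer: 7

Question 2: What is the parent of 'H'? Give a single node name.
Scan adjacency: H appears as child of J

Answer: J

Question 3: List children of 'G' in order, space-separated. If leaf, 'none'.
Node G's children (from adjacency): (leaf)

Answer: none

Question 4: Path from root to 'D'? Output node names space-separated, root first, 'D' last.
Answer: A J H D

Derivation:
Walk down from root: A -> J -> H -> D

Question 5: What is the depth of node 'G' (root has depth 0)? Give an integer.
Answer: 3

Derivation:
Path from root to G: A -> J -> C -> G
Depth = number of edges = 3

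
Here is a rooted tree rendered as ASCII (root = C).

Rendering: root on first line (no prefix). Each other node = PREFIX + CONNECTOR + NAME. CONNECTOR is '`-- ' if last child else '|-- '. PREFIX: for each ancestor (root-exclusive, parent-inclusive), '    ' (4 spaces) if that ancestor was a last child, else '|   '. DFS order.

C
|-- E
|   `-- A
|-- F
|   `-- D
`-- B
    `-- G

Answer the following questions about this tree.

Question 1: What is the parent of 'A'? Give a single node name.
Scan adjacency: A appears as child of E

Answer: E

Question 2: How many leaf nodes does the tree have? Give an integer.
Answer: 3

Derivation:
Leaves (nodes with no children): A, D, G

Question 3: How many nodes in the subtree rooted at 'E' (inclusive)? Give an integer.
Subtree rooted at E contains: A, E
Count = 2

Answer: 2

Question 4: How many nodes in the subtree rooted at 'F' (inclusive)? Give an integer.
Answer: 2

Derivation:
Subtree rooted at F contains: D, F
Count = 2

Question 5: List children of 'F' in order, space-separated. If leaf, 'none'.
Node F's children (from adjacency): D

Answer: D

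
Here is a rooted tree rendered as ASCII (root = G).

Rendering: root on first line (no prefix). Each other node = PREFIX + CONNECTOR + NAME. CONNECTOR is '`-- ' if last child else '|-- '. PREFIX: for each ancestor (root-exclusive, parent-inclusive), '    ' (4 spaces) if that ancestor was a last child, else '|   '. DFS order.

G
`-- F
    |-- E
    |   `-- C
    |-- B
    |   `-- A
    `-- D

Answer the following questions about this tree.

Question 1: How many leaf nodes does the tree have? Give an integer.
Answer: 3

Derivation:
Leaves (nodes with no children): A, C, D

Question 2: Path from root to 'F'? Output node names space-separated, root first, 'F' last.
Answer: G F

Derivation:
Walk down from root: G -> F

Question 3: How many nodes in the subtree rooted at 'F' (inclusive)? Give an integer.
Answer: 6

Derivation:
Subtree rooted at F contains: A, B, C, D, E, F
Count = 6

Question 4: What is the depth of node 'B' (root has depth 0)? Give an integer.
Answer: 2

Derivation:
Path from root to B: G -> F -> B
Depth = number of edges = 2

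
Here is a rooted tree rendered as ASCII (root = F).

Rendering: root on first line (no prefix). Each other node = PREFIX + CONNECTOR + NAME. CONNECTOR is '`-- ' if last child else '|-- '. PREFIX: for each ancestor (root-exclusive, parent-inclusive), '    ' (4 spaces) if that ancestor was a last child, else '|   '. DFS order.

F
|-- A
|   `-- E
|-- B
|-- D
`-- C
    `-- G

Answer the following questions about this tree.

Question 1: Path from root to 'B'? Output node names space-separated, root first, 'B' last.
Walk down from root: F -> B

Answer: F B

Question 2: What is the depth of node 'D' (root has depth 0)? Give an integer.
Answer: 1

Derivation:
Path from root to D: F -> D
Depth = number of edges = 1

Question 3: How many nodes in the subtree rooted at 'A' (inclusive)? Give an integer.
Subtree rooted at A contains: A, E
Count = 2

Answer: 2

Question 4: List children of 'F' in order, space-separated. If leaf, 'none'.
Answer: A B D C

Derivation:
Node F's children (from adjacency): A, B, D, C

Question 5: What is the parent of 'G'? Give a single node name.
Answer: C

Derivation:
Scan adjacency: G appears as child of C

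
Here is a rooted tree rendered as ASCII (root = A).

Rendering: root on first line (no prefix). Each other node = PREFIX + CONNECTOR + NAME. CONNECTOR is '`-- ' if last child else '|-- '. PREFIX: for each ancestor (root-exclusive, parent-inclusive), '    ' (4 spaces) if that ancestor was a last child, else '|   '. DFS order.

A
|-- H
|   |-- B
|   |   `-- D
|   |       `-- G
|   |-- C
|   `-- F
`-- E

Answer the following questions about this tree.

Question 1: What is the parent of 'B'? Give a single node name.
Answer: H

Derivation:
Scan adjacency: B appears as child of H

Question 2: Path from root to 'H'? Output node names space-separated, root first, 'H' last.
Walk down from root: A -> H

Answer: A H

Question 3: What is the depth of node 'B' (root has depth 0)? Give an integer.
Answer: 2

Derivation:
Path from root to B: A -> H -> B
Depth = number of edges = 2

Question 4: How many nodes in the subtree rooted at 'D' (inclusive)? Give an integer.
Answer: 2

Derivation:
Subtree rooted at D contains: D, G
Count = 2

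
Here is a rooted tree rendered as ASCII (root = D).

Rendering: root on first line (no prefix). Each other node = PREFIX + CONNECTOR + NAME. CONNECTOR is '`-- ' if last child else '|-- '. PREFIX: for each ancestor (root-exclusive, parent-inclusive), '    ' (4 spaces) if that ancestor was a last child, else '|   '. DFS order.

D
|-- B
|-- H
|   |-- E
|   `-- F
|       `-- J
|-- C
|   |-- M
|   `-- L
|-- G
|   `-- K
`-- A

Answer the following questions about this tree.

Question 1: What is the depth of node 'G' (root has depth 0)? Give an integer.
Path from root to G: D -> G
Depth = number of edges = 1

Answer: 1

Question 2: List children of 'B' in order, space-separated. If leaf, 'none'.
Node B's children (from adjacency): (leaf)

Answer: none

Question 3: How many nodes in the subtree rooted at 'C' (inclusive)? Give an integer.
Subtree rooted at C contains: C, L, M
Count = 3

Answer: 3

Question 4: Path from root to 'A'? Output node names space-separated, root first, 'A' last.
Answer: D A

Derivation:
Walk down from root: D -> A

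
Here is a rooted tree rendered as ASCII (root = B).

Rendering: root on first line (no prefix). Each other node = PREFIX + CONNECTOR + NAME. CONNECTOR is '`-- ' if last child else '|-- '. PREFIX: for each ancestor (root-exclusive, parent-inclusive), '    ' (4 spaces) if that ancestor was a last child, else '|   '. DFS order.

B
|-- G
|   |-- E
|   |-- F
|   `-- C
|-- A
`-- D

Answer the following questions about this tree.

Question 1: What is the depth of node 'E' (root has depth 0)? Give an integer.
Path from root to E: B -> G -> E
Depth = number of edges = 2

Answer: 2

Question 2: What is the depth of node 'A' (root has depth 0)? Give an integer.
Answer: 1

Derivation:
Path from root to A: B -> A
Depth = number of edges = 1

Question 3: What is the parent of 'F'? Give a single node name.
Scan adjacency: F appears as child of G

Answer: G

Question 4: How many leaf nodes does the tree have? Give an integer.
Leaves (nodes with no children): A, C, D, E, F

Answer: 5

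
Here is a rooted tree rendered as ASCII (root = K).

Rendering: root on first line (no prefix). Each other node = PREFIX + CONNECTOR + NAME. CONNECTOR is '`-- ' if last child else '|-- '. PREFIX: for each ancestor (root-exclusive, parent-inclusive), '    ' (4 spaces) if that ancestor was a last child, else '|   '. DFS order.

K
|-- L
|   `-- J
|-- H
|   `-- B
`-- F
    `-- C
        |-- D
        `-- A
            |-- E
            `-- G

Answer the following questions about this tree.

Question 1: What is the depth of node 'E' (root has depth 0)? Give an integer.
Answer: 4

Derivation:
Path from root to E: K -> F -> C -> A -> E
Depth = number of edges = 4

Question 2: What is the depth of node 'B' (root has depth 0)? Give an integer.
Path from root to B: K -> H -> B
Depth = number of edges = 2

Answer: 2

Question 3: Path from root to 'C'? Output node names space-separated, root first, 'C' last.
Walk down from root: K -> F -> C

Answer: K F C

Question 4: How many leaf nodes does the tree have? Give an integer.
Answer: 5

Derivation:
Leaves (nodes with no children): B, D, E, G, J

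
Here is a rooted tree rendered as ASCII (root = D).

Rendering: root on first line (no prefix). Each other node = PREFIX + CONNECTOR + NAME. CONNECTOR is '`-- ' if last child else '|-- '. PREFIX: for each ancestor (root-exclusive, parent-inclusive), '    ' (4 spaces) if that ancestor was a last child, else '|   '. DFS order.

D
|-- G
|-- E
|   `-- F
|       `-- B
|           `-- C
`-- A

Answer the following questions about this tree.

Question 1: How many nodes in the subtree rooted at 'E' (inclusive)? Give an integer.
Subtree rooted at E contains: B, C, E, F
Count = 4

Answer: 4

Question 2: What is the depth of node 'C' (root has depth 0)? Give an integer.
Answer: 4

Derivation:
Path from root to C: D -> E -> F -> B -> C
Depth = number of edges = 4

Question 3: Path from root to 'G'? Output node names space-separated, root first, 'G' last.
Answer: D G

Derivation:
Walk down from root: D -> G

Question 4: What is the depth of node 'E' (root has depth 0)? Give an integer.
Path from root to E: D -> E
Depth = number of edges = 1

Answer: 1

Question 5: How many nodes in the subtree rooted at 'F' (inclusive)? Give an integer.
Answer: 3

Derivation:
Subtree rooted at F contains: B, C, F
Count = 3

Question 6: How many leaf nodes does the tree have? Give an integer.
Answer: 3

Derivation:
Leaves (nodes with no children): A, C, G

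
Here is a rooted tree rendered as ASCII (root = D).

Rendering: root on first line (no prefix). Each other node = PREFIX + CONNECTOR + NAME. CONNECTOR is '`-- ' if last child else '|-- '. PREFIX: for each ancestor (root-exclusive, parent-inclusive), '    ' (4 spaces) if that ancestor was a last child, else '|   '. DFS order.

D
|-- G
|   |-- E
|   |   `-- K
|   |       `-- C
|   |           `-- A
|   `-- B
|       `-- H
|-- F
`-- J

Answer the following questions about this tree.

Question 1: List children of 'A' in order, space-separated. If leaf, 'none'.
Node A's children (from adjacency): (leaf)

Answer: none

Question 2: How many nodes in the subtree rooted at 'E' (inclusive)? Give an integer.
Answer: 4

Derivation:
Subtree rooted at E contains: A, C, E, K
Count = 4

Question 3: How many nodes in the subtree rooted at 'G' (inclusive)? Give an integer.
Answer: 7

Derivation:
Subtree rooted at G contains: A, B, C, E, G, H, K
Count = 7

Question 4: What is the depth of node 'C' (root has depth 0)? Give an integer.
Path from root to C: D -> G -> E -> K -> C
Depth = number of edges = 4

Answer: 4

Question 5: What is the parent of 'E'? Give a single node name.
Scan adjacency: E appears as child of G

Answer: G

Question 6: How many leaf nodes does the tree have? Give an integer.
Leaves (nodes with no children): A, F, H, J

Answer: 4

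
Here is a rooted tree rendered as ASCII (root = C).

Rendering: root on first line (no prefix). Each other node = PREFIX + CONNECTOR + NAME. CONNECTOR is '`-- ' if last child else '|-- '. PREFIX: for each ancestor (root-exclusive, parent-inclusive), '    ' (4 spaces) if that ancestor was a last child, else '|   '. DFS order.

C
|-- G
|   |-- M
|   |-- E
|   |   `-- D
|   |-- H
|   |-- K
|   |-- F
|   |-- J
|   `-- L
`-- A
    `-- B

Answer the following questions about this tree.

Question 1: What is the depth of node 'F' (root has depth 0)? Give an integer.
Answer: 2

Derivation:
Path from root to F: C -> G -> F
Depth = number of edges = 2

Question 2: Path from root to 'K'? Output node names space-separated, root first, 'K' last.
Walk down from root: C -> G -> K

Answer: C G K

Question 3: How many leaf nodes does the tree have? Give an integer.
Leaves (nodes with no children): B, D, F, H, J, K, L, M

Answer: 8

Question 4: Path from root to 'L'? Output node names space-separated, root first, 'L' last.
Walk down from root: C -> G -> L

Answer: C G L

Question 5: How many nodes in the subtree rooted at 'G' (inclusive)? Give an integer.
Answer: 9

Derivation:
Subtree rooted at G contains: D, E, F, G, H, J, K, L, M
Count = 9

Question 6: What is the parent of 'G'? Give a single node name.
Scan adjacency: G appears as child of C

Answer: C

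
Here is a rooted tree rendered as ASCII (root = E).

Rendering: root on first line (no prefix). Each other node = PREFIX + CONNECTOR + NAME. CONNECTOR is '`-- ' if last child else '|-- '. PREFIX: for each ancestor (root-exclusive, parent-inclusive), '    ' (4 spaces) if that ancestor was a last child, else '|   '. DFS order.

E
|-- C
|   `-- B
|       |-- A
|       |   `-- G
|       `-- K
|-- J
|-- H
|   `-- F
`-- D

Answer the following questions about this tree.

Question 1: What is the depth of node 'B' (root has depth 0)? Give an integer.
Answer: 2

Derivation:
Path from root to B: E -> C -> B
Depth = number of edges = 2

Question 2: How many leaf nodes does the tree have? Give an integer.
Answer: 5

Derivation:
Leaves (nodes with no children): D, F, G, J, K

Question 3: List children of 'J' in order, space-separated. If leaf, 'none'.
Answer: none

Derivation:
Node J's children (from adjacency): (leaf)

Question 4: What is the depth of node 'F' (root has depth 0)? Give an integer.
Path from root to F: E -> H -> F
Depth = number of edges = 2

Answer: 2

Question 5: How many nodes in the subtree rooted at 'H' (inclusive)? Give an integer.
Answer: 2

Derivation:
Subtree rooted at H contains: F, H
Count = 2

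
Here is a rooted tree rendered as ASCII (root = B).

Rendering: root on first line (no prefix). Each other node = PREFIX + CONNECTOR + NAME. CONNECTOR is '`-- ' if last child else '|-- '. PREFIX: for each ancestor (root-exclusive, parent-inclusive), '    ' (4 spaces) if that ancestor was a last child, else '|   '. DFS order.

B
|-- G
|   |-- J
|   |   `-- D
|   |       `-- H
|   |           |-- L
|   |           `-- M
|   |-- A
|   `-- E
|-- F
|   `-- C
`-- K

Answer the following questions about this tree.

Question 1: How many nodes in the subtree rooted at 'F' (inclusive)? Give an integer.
Subtree rooted at F contains: C, F
Count = 2

Answer: 2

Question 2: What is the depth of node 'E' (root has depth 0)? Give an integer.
Path from root to E: B -> G -> E
Depth = number of edges = 2

Answer: 2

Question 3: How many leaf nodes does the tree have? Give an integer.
Answer: 6

Derivation:
Leaves (nodes with no children): A, C, E, K, L, M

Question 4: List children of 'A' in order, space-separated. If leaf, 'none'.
Answer: none

Derivation:
Node A's children (from adjacency): (leaf)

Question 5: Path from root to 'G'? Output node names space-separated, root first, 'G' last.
Walk down from root: B -> G

Answer: B G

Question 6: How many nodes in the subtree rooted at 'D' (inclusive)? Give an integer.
Answer: 4

Derivation:
Subtree rooted at D contains: D, H, L, M
Count = 4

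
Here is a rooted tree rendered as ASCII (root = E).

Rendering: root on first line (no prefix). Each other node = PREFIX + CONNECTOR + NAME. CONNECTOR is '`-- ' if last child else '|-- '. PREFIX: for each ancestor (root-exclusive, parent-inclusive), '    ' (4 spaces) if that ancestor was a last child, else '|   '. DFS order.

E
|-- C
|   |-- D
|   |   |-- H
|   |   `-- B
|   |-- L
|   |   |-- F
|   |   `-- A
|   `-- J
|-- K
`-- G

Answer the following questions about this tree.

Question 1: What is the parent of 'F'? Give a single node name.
Scan adjacency: F appears as child of L

Answer: L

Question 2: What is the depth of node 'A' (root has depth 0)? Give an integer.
Path from root to A: E -> C -> L -> A
Depth = number of edges = 3

Answer: 3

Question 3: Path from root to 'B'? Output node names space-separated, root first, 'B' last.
Answer: E C D B

Derivation:
Walk down from root: E -> C -> D -> B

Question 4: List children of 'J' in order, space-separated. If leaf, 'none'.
Answer: none

Derivation:
Node J's children (from adjacency): (leaf)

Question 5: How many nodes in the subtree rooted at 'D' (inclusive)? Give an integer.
Subtree rooted at D contains: B, D, H
Count = 3

Answer: 3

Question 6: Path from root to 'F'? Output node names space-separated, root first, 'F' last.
Walk down from root: E -> C -> L -> F

Answer: E C L F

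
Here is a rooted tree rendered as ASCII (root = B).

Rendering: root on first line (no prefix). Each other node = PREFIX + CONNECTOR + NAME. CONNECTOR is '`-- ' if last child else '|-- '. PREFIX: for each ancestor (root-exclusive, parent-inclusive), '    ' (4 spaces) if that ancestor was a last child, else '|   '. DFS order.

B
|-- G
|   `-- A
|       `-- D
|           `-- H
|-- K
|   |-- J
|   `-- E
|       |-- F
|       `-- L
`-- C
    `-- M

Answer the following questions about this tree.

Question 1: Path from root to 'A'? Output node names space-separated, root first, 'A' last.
Walk down from root: B -> G -> A

Answer: B G A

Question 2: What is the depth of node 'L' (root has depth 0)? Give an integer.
Path from root to L: B -> K -> E -> L
Depth = number of edges = 3

Answer: 3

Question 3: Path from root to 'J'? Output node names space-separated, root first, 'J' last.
Answer: B K J

Derivation:
Walk down from root: B -> K -> J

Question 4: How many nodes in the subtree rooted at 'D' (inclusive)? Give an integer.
Answer: 2

Derivation:
Subtree rooted at D contains: D, H
Count = 2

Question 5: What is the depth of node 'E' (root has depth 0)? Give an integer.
Path from root to E: B -> K -> E
Depth = number of edges = 2

Answer: 2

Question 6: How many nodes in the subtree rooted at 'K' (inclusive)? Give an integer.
Answer: 5

Derivation:
Subtree rooted at K contains: E, F, J, K, L
Count = 5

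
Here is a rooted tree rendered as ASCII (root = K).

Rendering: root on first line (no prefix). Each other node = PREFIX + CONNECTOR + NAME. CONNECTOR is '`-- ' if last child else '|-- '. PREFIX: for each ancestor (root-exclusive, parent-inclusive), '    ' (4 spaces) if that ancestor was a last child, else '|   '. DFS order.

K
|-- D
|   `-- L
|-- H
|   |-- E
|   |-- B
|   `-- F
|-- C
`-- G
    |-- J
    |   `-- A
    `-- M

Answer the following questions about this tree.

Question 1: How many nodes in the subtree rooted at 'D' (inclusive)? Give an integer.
Answer: 2

Derivation:
Subtree rooted at D contains: D, L
Count = 2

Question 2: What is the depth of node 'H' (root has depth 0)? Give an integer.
Answer: 1

Derivation:
Path from root to H: K -> H
Depth = number of edges = 1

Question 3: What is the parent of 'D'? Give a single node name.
Answer: K

Derivation:
Scan adjacency: D appears as child of K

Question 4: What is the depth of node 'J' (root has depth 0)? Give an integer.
Answer: 2

Derivation:
Path from root to J: K -> G -> J
Depth = number of edges = 2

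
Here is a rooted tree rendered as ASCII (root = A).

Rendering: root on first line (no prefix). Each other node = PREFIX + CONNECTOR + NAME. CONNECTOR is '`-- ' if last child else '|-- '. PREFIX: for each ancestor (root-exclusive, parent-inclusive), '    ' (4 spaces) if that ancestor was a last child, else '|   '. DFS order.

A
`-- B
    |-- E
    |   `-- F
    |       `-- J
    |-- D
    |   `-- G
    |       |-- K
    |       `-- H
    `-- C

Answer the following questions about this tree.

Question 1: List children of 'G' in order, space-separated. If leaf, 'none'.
Answer: K H

Derivation:
Node G's children (from adjacency): K, H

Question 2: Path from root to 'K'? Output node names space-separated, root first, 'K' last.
Answer: A B D G K

Derivation:
Walk down from root: A -> B -> D -> G -> K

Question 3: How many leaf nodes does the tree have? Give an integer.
Leaves (nodes with no children): C, H, J, K

Answer: 4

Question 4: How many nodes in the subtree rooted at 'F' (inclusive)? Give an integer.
Answer: 2

Derivation:
Subtree rooted at F contains: F, J
Count = 2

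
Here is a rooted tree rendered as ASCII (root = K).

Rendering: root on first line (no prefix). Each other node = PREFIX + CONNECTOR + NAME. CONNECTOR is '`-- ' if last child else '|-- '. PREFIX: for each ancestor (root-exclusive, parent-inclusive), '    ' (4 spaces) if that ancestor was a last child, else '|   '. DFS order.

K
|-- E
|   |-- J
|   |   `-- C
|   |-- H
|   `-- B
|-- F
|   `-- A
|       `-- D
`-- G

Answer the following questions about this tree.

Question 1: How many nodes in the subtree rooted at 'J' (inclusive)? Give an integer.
Answer: 2

Derivation:
Subtree rooted at J contains: C, J
Count = 2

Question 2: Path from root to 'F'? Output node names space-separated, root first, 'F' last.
Walk down from root: K -> F

Answer: K F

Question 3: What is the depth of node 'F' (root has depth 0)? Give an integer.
Path from root to F: K -> F
Depth = number of edges = 1

Answer: 1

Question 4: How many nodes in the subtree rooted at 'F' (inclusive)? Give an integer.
Subtree rooted at F contains: A, D, F
Count = 3

Answer: 3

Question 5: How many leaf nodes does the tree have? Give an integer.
Leaves (nodes with no children): B, C, D, G, H

Answer: 5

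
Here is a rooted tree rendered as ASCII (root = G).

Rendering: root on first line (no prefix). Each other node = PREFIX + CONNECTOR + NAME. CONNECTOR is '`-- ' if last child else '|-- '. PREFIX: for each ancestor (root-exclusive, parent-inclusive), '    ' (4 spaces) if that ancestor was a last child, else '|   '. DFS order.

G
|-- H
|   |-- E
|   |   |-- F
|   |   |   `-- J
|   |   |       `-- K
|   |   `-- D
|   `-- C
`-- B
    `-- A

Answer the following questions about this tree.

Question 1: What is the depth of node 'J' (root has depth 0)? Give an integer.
Path from root to J: G -> H -> E -> F -> J
Depth = number of edges = 4

Answer: 4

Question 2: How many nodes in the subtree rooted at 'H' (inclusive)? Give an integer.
Answer: 7

Derivation:
Subtree rooted at H contains: C, D, E, F, H, J, K
Count = 7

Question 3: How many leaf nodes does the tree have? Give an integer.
Answer: 4

Derivation:
Leaves (nodes with no children): A, C, D, K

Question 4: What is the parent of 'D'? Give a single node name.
Answer: E

Derivation:
Scan adjacency: D appears as child of E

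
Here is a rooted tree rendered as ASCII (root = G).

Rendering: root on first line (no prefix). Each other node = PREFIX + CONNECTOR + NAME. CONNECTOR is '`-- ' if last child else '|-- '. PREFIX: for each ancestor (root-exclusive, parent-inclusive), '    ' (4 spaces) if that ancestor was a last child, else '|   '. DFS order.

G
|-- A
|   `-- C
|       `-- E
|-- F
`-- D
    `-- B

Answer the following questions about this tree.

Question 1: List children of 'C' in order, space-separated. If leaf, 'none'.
Answer: E

Derivation:
Node C's children (from adjacency): E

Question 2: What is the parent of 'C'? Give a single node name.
Scan adjacency: C appears as child of A

Answer: A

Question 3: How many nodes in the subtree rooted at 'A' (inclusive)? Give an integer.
Subtree rooted at A contains: A, C, E
Count = 3

Answer: 3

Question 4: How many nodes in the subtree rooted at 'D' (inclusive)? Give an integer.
Answer: 2

Derivation:
Subtree rooted at D contains: B, D
Count = 2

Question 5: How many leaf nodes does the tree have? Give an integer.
Answer: 3

Derivation:
Leaves (nodes with no children): B, E, F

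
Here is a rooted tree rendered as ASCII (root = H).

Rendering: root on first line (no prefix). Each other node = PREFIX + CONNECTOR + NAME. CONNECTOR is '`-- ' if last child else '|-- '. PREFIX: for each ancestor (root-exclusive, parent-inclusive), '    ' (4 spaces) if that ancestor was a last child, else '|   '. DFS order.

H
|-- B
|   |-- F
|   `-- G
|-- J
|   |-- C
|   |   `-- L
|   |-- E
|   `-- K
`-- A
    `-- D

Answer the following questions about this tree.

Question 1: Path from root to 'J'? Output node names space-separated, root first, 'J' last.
Answer: H J

Derivation:
Walk down from root: H -> J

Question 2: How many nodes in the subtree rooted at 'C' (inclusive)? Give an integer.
Answer: 2

Derivation:
Subtree rooted at C contains: C, L
Count = 2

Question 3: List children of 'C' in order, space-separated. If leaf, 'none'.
Node C's children (from adjacency): L

Answer: L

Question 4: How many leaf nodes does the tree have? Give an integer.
Answer: 6

Derivation:
Leaves (nodes with no children): D, E, F, G, K, L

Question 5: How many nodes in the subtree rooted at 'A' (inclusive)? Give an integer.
Answer: 2

Derivation:
Subtree rooted at A contains: A, D
Count = 2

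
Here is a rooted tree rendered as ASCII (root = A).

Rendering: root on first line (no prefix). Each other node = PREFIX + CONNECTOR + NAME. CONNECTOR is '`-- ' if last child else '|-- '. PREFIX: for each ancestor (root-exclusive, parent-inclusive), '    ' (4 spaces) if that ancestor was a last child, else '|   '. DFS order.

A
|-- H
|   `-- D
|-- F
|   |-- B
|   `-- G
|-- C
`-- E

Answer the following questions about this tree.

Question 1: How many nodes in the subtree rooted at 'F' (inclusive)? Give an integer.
Answer: 3

Derivation:
Subtree rooted at F contains: B, F, G
Count = 3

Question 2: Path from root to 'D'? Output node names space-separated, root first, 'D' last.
Walk down from root: A -> H -> D

Answer: A H D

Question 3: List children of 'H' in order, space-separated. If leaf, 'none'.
Answer: D

Derivation:
Node H's children (from adjacency): D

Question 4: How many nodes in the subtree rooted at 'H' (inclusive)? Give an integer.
Answer: 2

Derivation:
Subtree rooted at H contains: D, H
Count = 2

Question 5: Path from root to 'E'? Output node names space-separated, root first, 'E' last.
Walk down from root: A -> E

Answer: A E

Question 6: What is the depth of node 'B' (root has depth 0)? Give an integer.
Answer: 2

Derivation:
Path from root to B: A -> F -> B
Depth = number of edges = 2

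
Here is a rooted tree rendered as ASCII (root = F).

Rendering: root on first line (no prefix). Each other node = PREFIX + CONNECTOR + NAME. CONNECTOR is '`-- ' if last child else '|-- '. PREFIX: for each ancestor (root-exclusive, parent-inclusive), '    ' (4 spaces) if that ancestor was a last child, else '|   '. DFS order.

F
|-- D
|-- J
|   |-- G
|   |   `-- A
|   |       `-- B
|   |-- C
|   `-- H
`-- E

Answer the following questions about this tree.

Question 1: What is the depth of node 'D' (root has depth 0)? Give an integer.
Answer: 1

Derivation:
Path from root to D: F -> D
Depth = number of edges = 1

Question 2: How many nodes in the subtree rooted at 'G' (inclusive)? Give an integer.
Subtree rooted at G contains: A, B, G
Count = 3

Answer: 3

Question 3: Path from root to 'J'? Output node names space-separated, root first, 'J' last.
Walk down from root: F -> J

Answer: F J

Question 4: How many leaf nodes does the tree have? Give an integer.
Leaves (nodes with no children): B, C, D, E, H

Answer: 5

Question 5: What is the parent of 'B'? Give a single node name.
Answer: A

Derivation:
Scan adjacency: B appears as child of A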